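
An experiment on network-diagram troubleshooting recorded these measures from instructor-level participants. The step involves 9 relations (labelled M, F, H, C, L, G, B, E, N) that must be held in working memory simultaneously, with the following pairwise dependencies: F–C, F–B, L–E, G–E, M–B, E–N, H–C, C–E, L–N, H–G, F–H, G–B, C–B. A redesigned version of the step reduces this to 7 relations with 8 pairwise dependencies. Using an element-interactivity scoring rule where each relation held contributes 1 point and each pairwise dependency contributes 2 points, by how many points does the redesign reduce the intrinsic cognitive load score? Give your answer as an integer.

Original: 9 × 1 + 13 × 2 = 9 + 26 = 35.
Redesigned: 7 × 1 + 8 × 2 = 7 + 16 = 23.
Reduction = 35 − 23 = 12.

12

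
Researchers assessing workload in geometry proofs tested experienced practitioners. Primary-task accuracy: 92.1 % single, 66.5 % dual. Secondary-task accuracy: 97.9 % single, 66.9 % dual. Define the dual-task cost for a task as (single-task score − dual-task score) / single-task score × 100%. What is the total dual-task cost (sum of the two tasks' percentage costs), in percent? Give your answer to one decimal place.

59.5

Primary cost = (92.1 − 66.5) / 92.1 × 100% = 27.7959%.
Secondary cost = (97.9 − 66.9) / 97.9 × 100% = 31.6650%.
Total = 27.7959% + 31.6650% = 59.4609% ≈ 59.5%.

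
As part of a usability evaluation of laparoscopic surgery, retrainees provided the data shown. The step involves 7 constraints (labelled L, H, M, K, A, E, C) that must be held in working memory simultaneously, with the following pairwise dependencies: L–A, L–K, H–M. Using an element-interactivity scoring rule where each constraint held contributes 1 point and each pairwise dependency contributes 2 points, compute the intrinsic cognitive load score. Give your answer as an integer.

13

Count of constraints held simultaneously: 7.
Count of pairwise dependencies listed: 3.
Element contribution: 7 × 1 = 7.
Interaction contribution: 3 × 2 = 6.
Intrinsic load = 7 + 6 = 13.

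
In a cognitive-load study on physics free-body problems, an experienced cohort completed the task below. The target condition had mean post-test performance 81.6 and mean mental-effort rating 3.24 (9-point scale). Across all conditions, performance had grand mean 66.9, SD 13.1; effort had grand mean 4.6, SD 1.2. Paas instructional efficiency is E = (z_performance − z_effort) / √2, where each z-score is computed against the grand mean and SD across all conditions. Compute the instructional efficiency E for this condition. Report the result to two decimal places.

z_performance = (81.6 − 66.9) / 13.1 = 14.7000 / 13.1 = 1.1221.
z_effort = (3.24 − 4.6) / 1.2 = -1.3600 / 1.2 = -1.1333.
z_P − z_E = 1.1221 − (-1.1333) = 2.2554.
E = 2.2554 / √2 = 2.2554 / 1.41421 = 1.5948 ≈ 1.59.

1.59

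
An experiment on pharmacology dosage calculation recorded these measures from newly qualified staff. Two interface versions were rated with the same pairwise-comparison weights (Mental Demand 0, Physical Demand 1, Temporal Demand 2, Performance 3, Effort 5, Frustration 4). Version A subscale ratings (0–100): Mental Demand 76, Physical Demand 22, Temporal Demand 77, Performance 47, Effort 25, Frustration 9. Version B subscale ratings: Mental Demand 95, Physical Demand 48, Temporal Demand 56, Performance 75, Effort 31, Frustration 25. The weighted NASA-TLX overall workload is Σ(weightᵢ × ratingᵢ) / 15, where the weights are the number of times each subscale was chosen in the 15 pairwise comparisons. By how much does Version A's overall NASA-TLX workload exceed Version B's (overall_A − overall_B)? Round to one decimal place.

-10.8

Version A weighted sum = 0·76 + 1·22 + 2·77 + 3·47 + 5·25 + 4·9 = 0 + 22 + 154 + 141 + 125 + 36 = 478; overall_A = 478/15 = 31.8667.
Version B weighted sum = 0·95 + 1·48 + 2·56 + 3·75 + 5·31 + 4·25 = 0 + 48 + 112 + 225 + 155 + 100 = 640; overall_B = 640/15 = 42.6667.
Difference = 31.8667 − 42.6667 = -10.8000 ≈ -10.8.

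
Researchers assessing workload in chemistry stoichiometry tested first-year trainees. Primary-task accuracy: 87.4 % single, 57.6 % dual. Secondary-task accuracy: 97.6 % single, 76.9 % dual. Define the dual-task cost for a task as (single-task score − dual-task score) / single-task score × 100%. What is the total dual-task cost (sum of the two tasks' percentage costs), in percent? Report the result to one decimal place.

Primary cost = (87.4 − 57.6) / 87.4 × 100% = 34.0961%.
Secondary cost = (97.6 − 76.9) / 97.6 × 100% = 21.2090%.
Total = 34.0961% + 21.2090% = 55.3051% ≈ 55.3%.

55.3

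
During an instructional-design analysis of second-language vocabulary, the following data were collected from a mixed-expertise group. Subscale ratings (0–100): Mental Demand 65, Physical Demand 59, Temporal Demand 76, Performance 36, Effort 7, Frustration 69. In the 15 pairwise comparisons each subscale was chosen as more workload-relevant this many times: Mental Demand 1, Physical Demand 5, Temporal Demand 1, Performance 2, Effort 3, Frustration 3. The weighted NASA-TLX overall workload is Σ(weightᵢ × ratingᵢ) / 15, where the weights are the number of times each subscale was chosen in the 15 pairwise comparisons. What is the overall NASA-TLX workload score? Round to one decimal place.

The tallies are the weights (they sum to 15).
Weighted sum = 1·65 + 5·59 + 1·76 + 2·36 + 3·7 + 3·69
            = 65 + 295 + 76 + 72 + 21 + 207 = 736.
Overall workload = 736 / 15 = 49.0667 ≈ 49.1.

49.1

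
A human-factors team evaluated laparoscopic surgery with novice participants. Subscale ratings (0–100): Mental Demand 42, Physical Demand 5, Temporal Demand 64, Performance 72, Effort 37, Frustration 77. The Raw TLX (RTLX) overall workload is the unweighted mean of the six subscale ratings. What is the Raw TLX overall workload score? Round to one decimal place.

Sum of ratings = 42 + 5 + 64 + 72 + 37 + 77 = 297.
RTLX = 297 / 6 = 49.5000 ≈ 49.5.

49.5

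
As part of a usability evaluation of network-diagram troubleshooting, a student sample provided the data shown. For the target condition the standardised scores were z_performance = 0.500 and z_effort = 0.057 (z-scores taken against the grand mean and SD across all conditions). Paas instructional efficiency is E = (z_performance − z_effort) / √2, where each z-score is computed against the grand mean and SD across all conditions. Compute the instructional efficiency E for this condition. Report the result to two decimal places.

z_P − z_E = 0.500 − 0.057 = 0.4430.
E = 0.4430 / √2 = 0.4430 / 1.41421 = 0.3132 ≈ 0.31.

0.31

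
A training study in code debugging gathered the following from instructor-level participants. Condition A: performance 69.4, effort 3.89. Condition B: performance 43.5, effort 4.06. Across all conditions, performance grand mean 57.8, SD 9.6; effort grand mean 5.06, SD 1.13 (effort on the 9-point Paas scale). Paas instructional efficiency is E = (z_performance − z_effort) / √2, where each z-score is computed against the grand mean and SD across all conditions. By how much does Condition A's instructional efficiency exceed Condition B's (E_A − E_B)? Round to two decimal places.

Condition A: z_P = (69.4 − 57.8)/9.6 = 1.2083; z_E = (3.89 − 5.06)/1.13 = -1.0354; E_A = (1.2083 − (-1.0354))/√2 = 1.5865.
Condition B: z_P = (43.5 − 57.8)/9.6 = -1.4896; z_E = (4.06 − 5.06)/1.13 = -0.8850; E_B = (-1.4896 − (-0.8850))/√2 = -0.4275.
E_A − E_B = 1.5865 − (-0.4275) = 2.0140 ≈ 2.01.

2.01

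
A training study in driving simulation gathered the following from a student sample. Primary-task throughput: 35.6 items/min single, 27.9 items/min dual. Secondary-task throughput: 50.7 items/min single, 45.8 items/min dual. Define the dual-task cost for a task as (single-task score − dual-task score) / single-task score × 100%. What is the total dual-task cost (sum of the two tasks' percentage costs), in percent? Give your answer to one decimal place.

Primary cost = (35.6 − 27.9) / 35.6 × 100% = 21.6292%.
Secondary cost = (50.7 − 45.8) / 50.7 × 100% = 9.6647%.
Total = 21.6292% + 9.6647% = 31.2939% ≈ 31.3%.

31.3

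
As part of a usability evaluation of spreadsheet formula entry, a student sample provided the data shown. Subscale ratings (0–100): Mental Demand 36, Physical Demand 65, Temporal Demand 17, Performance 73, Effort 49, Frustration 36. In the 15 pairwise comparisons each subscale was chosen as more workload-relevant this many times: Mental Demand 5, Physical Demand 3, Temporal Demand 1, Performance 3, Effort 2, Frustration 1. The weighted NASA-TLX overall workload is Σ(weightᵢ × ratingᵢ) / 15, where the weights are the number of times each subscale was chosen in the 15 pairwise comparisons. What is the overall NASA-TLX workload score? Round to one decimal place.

The tallies are the weights (they sum to 15).
Weighted sum = 5·36 + 3·65 + 1·17 + 3·73 + 2·49 + 1·36
            = 180 + 195 + 17 + 219 + 98 + 36 = 745.
Overall workload = 745 / 15 = 49.6667 ≈ 49.7.

49.7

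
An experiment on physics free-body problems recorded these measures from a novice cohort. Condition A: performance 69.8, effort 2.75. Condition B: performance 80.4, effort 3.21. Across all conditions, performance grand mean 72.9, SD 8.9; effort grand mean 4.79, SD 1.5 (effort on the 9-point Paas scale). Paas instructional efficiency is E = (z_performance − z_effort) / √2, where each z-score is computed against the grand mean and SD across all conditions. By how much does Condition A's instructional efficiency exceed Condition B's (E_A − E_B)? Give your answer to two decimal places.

Condition A: z_P = (69.8 − 72.9)/8.9 = -0.3483; z_E = (2.75 − 4.79)/1.5 = -1.3600; E_A = (-0.3483 − (-1.3600))/√2 = 0.7154.
Condition B: z_P = (80.4 − 72.9)/8.9 = 0.8427; z_E = (3.21 − 4.79)/1.5 = -1.0533; E_B = (0.8427 − (-1.0533))/√2 = 1.3407.
E_A − E_B = 0.7154 − 1.3407 = -0.6253 ≈ -0.63.

-0.63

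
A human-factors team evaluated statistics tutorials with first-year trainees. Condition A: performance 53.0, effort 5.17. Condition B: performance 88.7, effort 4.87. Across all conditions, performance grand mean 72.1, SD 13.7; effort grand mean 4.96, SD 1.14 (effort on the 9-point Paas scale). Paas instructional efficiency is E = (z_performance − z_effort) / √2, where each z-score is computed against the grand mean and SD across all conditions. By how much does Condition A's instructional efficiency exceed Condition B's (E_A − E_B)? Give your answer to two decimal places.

Condition A: z_P = (53.0 − 72.1)/13.7 = -1.3942; z_E = (5.17 − 4.96)/1.14 = 0.1842; E_A = (-1.3942 − 0.1842)/√2 = -1.1161.
Condition B: z_P = (88.7 − 72.1)/13.7 = 1.2117; z_E = (4.87 − 4.96)/1.14 = -0.0789; E_B = (1.2117 − (-0.0789))/√2 = 0.9126.
E_A − E_B = -1.1161 − 0.9126 = -2.0287 ≈ -2.03.

-2.03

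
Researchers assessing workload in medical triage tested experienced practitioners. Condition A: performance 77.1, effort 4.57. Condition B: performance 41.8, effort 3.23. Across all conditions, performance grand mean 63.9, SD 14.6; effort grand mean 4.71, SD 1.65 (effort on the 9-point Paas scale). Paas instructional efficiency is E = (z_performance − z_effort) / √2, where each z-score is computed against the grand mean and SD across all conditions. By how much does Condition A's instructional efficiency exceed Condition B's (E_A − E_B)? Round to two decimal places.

1.14

Condition A: z_P = (77.1 − 63.9)/14.6 = 0.9041; z_E = (4.57 − 4.71)/1.65 = -0.0848; E_A = (0.9041 − (-0.0848))/√2 = 0.6993.
Condition B: z_P = (41.8 − 63.9)/14.6 = -1.5137; z_E = (3.23 − 4.71)/1.65 = -0.8970; E_B = (-1.5137 − (-0.8970))/√2 = -0.4361.
E_A − E_B = 0.6993 − (-0.4361) = 1.1354 ≈ 1.14.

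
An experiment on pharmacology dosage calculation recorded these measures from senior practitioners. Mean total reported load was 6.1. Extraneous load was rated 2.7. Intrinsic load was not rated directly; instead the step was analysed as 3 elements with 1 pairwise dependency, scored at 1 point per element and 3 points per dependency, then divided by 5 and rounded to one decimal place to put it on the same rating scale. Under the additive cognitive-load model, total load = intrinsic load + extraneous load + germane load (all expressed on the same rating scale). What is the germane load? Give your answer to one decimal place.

Intrinsic (element-interactivity): (3 × 1 + 1 × 3) / 5 = 6 / 5 = 1.2000 → 1.2.
germane load = total − intrinsic − extraneous
             = 6.1 − 1.2 − 2.7 = 2.2.

2.2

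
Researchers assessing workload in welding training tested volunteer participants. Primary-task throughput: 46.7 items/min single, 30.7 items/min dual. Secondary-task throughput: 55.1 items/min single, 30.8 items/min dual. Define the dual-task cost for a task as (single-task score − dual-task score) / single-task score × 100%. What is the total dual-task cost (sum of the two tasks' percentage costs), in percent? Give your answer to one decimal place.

Primary cost = (46.7 − 30.7) / 46.7 × 100% = 34.2612%.
Secondary cost = (55.1 − 30.8) / 55.1 × 100% = 44.1016%.
Total = 34.2612% + 44.1016% = 78.3628% ≈ 78.4%.

78.4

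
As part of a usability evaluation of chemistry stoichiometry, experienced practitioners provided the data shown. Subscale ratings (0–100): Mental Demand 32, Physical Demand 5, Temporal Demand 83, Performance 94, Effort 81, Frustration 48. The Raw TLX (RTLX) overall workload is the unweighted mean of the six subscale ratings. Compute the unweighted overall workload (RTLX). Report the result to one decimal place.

Sum of ratings = 32 + 5 + 83 + 94 + 81 + 48 = 343.
RTLX = 343 / 6 = 57.1667 ≈ 57.2.

57.2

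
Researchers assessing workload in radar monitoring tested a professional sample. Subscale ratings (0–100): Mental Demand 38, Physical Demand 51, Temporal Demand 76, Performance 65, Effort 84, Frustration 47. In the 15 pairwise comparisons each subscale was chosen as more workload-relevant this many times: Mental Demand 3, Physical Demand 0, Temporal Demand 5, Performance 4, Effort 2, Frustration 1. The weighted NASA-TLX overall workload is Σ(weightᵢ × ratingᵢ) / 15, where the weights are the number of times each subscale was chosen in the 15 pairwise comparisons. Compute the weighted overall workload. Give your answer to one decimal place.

64.6

The tallies are the weights (they sum to 15).
Weighted sum = 3·38 + 0·51 + 5·76 + 4·65 + 2·84 + 1·47
            = 114 + 0 + 380 + 260 + 168 + 47 = 969.
Overall workload = 969 / 15 = 64.6000 ≈ 64.6.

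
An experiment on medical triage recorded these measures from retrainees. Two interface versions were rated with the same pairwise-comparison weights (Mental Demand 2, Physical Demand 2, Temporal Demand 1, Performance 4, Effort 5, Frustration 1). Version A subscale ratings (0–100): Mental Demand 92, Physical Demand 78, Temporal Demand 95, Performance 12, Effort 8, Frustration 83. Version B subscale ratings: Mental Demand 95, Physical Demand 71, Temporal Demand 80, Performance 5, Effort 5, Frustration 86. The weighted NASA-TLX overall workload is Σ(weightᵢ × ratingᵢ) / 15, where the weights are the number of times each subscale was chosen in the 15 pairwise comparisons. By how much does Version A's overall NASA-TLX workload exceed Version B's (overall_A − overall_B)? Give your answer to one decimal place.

Version A weighted sum = 2·92 + 2·78 + 1·95 + 4·12 + 5·8 + 1·83 = 184 + 156 + 95 + 48 + 40 + 83 = 606; overall_A = 606/15 = 40.4000.
Version B weighted sum = 2·95 + 2·71 + 1·80 + 4·5 + 5·5 + 1·86 = 190 + 142 + 80 + 20 + 25 + 86 = 543; overall_B = 543/15 = 36.2000.
Difference = 40.4000 − 36.2000 = 4.2000 ≈ 4.2.

4.2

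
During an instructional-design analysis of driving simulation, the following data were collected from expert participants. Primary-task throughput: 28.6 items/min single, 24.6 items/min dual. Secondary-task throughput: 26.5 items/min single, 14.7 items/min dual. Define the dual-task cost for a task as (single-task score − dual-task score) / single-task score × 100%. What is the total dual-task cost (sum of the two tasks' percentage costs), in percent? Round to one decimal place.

Primary cost = (28.6 − 24.6) / 28.6 × 100% = 13.9860%.
Secondary cost = (26.5 − 14.7) / 26.5 × 100% = 44.5283%.
Total = 13.9860% + 44.5283% = 58.5143% ≈ 58.5%.

58.5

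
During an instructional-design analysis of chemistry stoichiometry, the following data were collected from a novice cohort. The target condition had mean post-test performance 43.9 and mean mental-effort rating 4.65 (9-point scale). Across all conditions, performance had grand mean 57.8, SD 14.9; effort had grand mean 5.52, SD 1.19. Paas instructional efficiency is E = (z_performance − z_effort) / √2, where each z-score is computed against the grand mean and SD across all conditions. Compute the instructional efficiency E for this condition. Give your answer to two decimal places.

-0.14

z_performance = (43.9 − 57.8) / 14.9 = -13.9000 / 14.9 = -0.9329.
z_effort = (4.65 − 5.52) / 1.19 = -0.8700 / 1.19 = -0.7311.
z_P − z_E = -0.9329 − (-0.7311) = -0.2018.
E = -0.2018 / √2 = -0.2018 / 1.41421 = -0.1427 ≈ -0.14.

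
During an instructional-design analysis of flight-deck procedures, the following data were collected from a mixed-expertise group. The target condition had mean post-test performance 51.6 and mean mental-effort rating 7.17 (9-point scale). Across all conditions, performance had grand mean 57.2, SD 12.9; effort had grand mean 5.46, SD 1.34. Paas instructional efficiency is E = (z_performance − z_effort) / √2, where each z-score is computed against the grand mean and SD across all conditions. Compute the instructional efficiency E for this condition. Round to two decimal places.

z_performance = (51.6 − 57.2) / 12.9 = -5.6000 / 12.9 = -0.4341.
z_effort = (7.17 − 5.46) / 1.34 = 1.7100 / 1.34 = 1.2761.
z_P − z_E = -0.4341 − 1.2761 = -1.7102.
E = -1.7102 / √2 = -1.7102 / 1.41421 = -1.2093 ≈ -1.21.

-1.21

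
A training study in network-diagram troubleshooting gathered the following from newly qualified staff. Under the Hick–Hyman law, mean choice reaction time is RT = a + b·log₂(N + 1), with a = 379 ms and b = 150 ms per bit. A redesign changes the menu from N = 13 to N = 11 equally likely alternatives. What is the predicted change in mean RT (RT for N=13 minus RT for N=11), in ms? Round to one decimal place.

RT(13) = 379 + 150·log₂(14) = 379 + 150·3.8074 = 950.1100 ms.
RT(11) = 379 + 150·log₂(12) = 379 + 150·3.5850 = 916.7500 ms.
Difference = 950.1100 − 916.7500 = 33.3600 ≈ 33.4 ms.

33.4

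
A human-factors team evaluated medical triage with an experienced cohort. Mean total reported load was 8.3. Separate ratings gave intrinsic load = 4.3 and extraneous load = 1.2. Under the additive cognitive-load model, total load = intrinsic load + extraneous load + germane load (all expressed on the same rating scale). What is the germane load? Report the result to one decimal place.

2.8

germane load = total − intrinsic − extraneous
             = 8.3 − 4.3 − 1.2 = 2.8.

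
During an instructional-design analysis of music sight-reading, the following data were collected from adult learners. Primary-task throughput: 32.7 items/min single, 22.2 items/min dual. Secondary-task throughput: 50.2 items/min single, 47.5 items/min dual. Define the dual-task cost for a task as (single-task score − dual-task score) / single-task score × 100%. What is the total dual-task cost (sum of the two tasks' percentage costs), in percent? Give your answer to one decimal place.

Primary cost = (32.7 − 22.2) / 32.7 × 100% = 32.1101%.
Secondary cost = (50.2 − 47.5) / 50.2 × 100% = 5.3785%.
Total = 32.1101% + 5.3785% = 37.4886% ≈ 37.5%.

37.5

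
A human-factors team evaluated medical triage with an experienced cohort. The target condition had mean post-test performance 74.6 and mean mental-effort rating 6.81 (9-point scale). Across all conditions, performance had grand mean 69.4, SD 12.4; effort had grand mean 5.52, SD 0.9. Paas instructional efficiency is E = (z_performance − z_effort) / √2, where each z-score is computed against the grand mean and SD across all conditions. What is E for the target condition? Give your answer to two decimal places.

z_performance = (74.6 − 69.4) / 12.4 = 5.2000 / 12.4 = 0.4194.
z_effort = (6.81 − 5.52) / 0.9 = 1.2900 / 0.9 = 1.4333.
z_P − z_E = 0.4194 − 1.4333 = -1.0139.
E = -1.0139 / √2 = -1.0139 / 1.41421 = -0.7169 ≈ -0.72.

-0.72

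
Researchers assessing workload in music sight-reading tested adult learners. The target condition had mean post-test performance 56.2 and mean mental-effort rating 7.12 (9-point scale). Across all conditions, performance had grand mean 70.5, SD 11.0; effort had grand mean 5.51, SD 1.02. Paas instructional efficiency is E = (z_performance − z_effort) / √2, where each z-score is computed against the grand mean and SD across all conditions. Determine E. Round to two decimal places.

z_performance = (56.2 − 70.5) / 11.0 = -14.3000 / 11.0 = -1.3000.
z_effort = (7.12 − 5.51) / 1.02 = 1.6100 / 1.02 = 1.5784.
z_P − z_E = -1.3000 − 1.5784 = -2.8784.
E = -2.8784 / √2 = -2.8784 / 1.41421 = -2.0353 ≈ -2.04.

-2.04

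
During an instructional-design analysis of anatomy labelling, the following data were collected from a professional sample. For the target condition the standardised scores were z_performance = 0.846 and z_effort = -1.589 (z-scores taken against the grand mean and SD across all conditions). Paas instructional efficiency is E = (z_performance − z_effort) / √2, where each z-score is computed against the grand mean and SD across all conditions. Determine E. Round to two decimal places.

z_P − z_E = 0.846 − (-1.589) = 2.4350.
E = 2.4350 / √2 = 2.4350 / 1.41421 = 1.7218 ≈ 1.72.

1.72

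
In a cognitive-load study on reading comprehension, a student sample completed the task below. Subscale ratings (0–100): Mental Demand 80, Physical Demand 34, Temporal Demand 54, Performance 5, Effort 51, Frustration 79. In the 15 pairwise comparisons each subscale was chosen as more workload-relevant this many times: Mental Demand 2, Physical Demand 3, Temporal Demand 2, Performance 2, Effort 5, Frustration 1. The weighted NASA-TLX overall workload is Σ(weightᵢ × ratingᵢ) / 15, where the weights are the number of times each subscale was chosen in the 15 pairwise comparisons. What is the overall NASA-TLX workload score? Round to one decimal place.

The tallies are the weights (they sum to 15).
Weighted sum = 2·80 + 3·34 + 2·54 + 2·5 + 5·51 + 1·79
            = 160 + 102 + 108 + 10 + 255 + 79 = 714.
Overall workload = 714 / 15 = 47.6000 ≈ 47.6.

47.6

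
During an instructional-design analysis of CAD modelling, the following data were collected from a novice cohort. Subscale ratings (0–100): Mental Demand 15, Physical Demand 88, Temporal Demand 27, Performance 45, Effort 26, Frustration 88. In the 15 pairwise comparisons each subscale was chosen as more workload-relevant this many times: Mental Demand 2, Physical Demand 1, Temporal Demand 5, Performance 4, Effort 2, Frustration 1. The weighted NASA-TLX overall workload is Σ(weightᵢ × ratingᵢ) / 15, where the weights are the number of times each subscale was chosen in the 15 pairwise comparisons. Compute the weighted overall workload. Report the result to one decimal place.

The tallies are the weights (they sum to 15).
Weighted sum = 2·15 + 1·88 + 5·27 + 4·45 + 2·26 + 1·88
            = 30 + 88 + 135 + 180 + 52 + 88 = 573.
Overall workload = 573 / 15 = 38.2000 ≈ 38.2.

38.2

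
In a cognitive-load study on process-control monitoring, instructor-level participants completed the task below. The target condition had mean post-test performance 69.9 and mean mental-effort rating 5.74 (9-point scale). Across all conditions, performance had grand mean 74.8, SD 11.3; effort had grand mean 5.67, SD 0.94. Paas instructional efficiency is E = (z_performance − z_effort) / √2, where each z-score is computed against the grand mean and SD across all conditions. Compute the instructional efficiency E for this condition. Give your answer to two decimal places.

z_performance = (69.9 − 74.8) / 11.3 = -4.9000 / 11.3 = -0.4336.
z_effort = (5.74 − 5.67) / 0.94 = 0.0700 / 0.94 = 0.0745.
z_P − z_E = -0.4336 − 0.0745 = -0.5081.
E = -0.5081 / √2 = -0.5081 / 1.41421 = -0.3593 ≈ -0.36.

-0.36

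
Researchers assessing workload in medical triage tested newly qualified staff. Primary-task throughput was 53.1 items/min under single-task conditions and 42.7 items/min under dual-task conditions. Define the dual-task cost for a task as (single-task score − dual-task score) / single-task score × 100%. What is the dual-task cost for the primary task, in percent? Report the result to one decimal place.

Cost = (53.1 − 42.7) / 53.1 × 100%
     = 10.4000 / 53.1 × 100% = 19.5857%.
≈ 19.6%.

19.6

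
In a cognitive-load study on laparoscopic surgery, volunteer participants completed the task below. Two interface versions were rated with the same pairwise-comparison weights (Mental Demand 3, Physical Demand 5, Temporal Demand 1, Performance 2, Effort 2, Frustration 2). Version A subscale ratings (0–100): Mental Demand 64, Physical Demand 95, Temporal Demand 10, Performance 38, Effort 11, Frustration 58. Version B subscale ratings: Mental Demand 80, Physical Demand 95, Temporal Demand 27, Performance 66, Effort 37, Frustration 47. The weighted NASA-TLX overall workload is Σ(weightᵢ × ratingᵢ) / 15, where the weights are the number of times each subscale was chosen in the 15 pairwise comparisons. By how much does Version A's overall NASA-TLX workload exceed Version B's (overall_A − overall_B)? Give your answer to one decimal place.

Version A weighted sum = 3·64 + 5·95 + 1·10 + 2·38 + 2·11 + 2·58 = 192 + 475 + 10 + 76 + 22 + 116 = 891; overall_A = 891/15 = 59.4000.
Version B weighted sum = 3·80 + 5·95 + 1·27 + 2·66 + 2·37 + 2·47 = 240 + 475 + 27 + 132 + 74 + 94 = 1042; overall_B = 1042/15 = 69.4667.
Difference = 59.4000 − 69.4667 = -10.0667 ≈ -10.1.

-10.1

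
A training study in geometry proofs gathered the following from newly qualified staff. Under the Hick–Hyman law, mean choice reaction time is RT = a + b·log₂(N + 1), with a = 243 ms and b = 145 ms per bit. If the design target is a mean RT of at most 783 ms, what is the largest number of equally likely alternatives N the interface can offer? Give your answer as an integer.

12

Set 243 + 145·log₂(N + 1) ≤ 783.
log₂(N + 1) ≤ (783 − 243) / 145 = 3.7241.
N + 1 ≤ 2^3.7241 = 13.2150.
N ≤ 12.2150, so the largest integer N is 12.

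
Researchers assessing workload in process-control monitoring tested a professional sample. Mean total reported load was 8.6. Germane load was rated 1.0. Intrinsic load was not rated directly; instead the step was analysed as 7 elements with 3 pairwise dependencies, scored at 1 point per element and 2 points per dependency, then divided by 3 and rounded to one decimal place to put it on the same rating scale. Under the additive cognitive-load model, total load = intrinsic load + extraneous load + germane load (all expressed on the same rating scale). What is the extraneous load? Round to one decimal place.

3.3

Intrinsic (element-interactivity): (7 × 1 + 3 × 2) / 3 = 13 / 3 = 4.3333 → 4.3.
extraneous load = total − intrinsic − germane
             = 8.6 − 4.3 − 1.0 = 3.3.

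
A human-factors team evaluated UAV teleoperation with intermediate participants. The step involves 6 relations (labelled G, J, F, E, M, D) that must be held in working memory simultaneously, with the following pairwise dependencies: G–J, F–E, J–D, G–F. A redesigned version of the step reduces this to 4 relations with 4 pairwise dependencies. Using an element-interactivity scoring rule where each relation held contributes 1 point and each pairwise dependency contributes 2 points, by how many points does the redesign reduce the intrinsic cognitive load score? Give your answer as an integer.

Original: 6 × 1 + 4 × 2 = 6 + 8 = 14.
Redesigned: 4 × 1 + 4 × 2 = 4 + 8 = 12.
Reduction = 14 − 12 = 2.

2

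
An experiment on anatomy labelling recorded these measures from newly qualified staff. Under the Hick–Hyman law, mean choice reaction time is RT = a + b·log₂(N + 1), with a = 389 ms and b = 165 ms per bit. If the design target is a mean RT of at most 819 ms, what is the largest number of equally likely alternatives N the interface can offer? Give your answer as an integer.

Set 389 + 165·log₂(N + 1) ≤ 819.
log₂(N + 1) ≤ (819 − 389) / 165 = 2.6061.
N + 1 ≤ 2^2.6061 = 6.0886.
N ≤ 5.0886, so the largest integer N is 5.

5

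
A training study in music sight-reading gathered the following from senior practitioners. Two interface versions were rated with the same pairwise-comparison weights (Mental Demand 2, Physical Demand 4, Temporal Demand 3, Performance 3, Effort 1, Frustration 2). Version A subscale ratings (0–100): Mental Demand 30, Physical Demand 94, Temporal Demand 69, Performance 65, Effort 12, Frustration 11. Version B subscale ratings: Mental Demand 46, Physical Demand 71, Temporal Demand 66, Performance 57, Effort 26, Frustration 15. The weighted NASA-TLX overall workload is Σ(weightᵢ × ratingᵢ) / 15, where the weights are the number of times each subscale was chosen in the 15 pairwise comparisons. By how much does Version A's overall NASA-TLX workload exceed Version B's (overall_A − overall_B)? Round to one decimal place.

Version A weighted sum = 2·30 + 4·94 + 3·69 + 3·65 + 1·12 + 2·11 = 60 + 376 + 207 + 195 + 12 + 22 = 872; overall_A = 872/15 = 58.1333.
Version B weighted sum = 2·46 + 4·71 + 3·66 + 3·57 + 1·26 + 2·15 = 92 + 284 + 198 + 171 + 26 + 30 = 801; overall_B = 801/15 = 53.4000.
Difference = 58.1333 − 53.4000 = 4.7333 ≈ 4.7.

4.7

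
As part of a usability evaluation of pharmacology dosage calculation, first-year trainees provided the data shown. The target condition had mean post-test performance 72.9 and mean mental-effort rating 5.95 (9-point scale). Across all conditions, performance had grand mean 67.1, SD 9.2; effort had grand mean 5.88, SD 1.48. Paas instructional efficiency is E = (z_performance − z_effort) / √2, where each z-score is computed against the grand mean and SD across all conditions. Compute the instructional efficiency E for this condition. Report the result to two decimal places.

z_performance = (72.9 − 67.1) / 9.2 = 5.8000 / 9.2 = 0.6304.
z_effort = (5.95 − 5.88) / 1.48 = 0.0700 / 1.48 = 0.0473.
z_P − z_E = 0.6304 − 0.0473 = 0.5831.
E = 0.5831 / √2 = 0.5831 / 1.41421 = 0.4123 ≈ 0.41.

0.41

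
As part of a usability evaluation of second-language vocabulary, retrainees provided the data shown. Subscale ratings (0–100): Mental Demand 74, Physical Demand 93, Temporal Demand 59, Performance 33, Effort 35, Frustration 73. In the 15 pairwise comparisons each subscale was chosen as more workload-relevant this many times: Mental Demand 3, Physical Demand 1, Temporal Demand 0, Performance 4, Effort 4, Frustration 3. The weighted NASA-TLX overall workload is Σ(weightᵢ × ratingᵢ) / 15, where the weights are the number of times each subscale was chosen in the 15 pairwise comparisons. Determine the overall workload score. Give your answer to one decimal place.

The tallies are the weights (they sum to 15).
Weighted sum = 3·74 + 1·93 + 0·59 + 4·33 + 4·35 + 3·73
            = 222 + 93 + 0 + 132 + 140 + 219 = 806.
Overall workload = 806 / 15 = 53.7333 ≈ 53.7.

53.7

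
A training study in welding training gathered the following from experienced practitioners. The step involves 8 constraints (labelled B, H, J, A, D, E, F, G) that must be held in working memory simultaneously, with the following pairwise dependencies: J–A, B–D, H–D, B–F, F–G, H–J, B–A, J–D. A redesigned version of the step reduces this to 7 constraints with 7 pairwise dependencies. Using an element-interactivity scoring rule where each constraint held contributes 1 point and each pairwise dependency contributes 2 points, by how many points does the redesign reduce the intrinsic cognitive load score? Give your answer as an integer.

Original: 8 × 1 + 8 × 2 = 8 + 16 = 24.
Redesigned: 7 × 1 + 7 × 2 = 7 + 14 = 21.
Reduction = 24 − 21 = 3.

3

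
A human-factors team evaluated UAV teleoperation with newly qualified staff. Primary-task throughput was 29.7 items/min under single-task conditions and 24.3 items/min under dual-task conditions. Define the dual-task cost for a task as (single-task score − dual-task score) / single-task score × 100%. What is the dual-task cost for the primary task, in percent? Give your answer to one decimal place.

Cost = (29.7 − 24.3) / 29.7 × 100%
     = 5.4000 / 29.7 × 100% = 18.1818%.
≈ 18.2%.

18.2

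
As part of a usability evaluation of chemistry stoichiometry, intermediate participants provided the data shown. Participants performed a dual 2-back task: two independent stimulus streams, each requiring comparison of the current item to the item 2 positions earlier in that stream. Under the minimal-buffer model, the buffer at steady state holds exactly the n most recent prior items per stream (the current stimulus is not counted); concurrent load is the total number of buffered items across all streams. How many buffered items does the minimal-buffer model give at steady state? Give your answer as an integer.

Each stream's buffer holds its 2 most recent prior items.
Two independent streams: 2 × 2 = 4 buffered items at steady state.

4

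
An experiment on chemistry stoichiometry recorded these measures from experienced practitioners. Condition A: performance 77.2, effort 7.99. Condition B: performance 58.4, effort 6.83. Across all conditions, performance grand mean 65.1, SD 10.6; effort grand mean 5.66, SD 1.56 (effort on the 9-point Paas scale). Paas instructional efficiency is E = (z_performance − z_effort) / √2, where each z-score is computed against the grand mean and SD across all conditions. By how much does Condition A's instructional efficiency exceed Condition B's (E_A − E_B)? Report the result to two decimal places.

Condition A: z_P = (77.2 − 65.1)/10.6 = 1.1415; z_E = (7.99 − 5.66)/1.56 = 1.4936; E_A = (1.1415 − 1.4936)/√2 = -0.2490.
Condition B: z_P = (58.4 − 65.1)/10.6 = -0.6321; z_E = (6.83 − 5.66)/1.56 = 0.7500; E_B = (-0.6321 − 0.7500)/√2 = -0.9773.
E_A − E_B = -0.2490 − (-0.9773) = 0.7283 ≈ 0.73.

0.73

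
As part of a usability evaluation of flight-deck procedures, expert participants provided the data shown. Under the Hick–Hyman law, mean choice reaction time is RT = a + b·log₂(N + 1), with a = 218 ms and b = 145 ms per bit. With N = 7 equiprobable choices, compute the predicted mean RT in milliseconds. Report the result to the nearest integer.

653

log₂(7 + 1) = log₂(8) = 3.0000.
RT = 218 + 145 × 3.0000 = 218 + 435.0000 = 653.0000 ms.
≈ 653 ms.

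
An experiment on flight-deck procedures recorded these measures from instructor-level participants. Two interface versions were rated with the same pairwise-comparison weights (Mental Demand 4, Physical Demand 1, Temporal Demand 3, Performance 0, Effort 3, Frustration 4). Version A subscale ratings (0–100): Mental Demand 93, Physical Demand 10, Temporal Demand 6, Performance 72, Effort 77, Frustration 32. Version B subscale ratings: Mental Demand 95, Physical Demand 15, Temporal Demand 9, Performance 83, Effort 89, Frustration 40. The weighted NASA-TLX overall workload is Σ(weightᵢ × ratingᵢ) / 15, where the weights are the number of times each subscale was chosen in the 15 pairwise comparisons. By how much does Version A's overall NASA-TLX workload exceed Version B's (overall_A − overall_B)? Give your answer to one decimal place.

-6.0

Version A weighted sum = 4·93 + 1·10 + 3·6 + 0·72 + 3·77 + 4·32 = 372 + 10 + 18 + 0 + 231 + 128 = 759; overall_A = 759/15 = 50.6000.
Version B weighted sum = 4·95 + 1·15 + 3·9 + 0·83 + 3·89 + 4·40 = 380 + 15 + 27 + 0 + 267 + 160 = 849; overall_B = 849/15 = 56.6000.
Difference = 50.6000 − 56.6000 = -6.0000 ≈ -6.0.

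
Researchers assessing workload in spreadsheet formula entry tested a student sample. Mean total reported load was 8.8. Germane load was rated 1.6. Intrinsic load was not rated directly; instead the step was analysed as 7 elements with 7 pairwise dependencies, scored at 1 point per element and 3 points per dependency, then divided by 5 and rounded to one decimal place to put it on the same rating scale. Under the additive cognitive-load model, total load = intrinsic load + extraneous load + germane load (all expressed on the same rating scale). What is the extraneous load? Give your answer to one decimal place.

1.6

Intrinsic (element-interactivity): (7 × 1 + 7 × 3) / 5 = 28 / 5 = 5.6000 → 5.6.
extraneous load = total − intrinsic − germane
             = 8.8 − 5.6 − 1.6 = 1.6.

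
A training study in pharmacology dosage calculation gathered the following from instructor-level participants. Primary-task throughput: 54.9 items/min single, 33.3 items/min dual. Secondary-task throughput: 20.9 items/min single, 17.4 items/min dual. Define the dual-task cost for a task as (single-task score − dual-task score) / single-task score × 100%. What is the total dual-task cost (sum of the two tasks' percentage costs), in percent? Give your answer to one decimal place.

56.1

Primary cost = (54.9 − 33.3) / 54.9 × 100% = 39.3443%.
Secondary cost = (20.9 − 17.4) / 20.9 × 100% = 16.7464%.
Total = 39.3443% + 16.7464% = 56.0907% ≈ 56.1%.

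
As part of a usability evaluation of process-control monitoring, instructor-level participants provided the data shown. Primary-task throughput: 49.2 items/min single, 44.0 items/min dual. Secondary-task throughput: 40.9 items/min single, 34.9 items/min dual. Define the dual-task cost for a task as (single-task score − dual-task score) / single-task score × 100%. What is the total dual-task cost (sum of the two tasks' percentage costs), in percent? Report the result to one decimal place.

Primary cost = (49.2 − 44.0) / 49.2 × 100% = 10.5691%.
Secondary cost = (40.9 − 34.9) / 40.9 × 100% = 14.6699%.
Total = 10.5691% + 14.6699% = 25.2390% ≈ 25.2%.

25.2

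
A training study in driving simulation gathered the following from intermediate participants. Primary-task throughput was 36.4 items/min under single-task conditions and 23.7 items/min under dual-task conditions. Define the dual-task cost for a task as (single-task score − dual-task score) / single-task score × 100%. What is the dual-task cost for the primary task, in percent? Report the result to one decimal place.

Cost = (36.4 − 23.7) / 36.4 × 100%
     = 12.7000 / 36.4 × 100% = 34.8901%.
≈ 34.9%.

34.9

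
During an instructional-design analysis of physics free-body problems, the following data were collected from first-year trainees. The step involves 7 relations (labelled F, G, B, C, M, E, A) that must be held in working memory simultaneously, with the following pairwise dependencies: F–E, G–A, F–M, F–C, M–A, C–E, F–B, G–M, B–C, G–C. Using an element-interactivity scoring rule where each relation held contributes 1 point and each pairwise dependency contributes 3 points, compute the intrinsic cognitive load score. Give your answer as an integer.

37

Count of relations held simultaneously: 7.
Count of pairwise dependencies listed: 10.
Element contribution: 7 × 1 = 7.
Interaction contribution: 10 × 3 = 30.
Intrinsic load = 7 + 30 = 37.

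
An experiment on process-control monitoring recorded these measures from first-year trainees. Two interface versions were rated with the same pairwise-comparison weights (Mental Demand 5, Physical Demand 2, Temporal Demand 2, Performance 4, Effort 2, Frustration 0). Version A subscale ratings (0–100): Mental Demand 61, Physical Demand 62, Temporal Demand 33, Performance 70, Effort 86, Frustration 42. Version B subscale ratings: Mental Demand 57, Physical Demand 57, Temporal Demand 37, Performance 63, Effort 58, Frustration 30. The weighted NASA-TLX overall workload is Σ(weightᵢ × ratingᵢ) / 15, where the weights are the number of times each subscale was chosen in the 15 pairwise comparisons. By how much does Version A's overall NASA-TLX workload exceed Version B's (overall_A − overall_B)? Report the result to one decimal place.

7.1

Version A weighted sum = 5·61 + 2·62 + 2·33 + 4·70 + 2·86 + 0·42 = 305 + 124 + 66 + 280 + 172 + 0 = 947; overall_A = 947/15 = 63.1333.
Version B weighted sum = 5·57 + 2·57 + 2·37 + 4·63 + 2·58 + 0·30 = 285 + 114 + 74 + 252 + 116 + 0 = 841; overall_B = 841/15 = 56.0667.
Difference = 63.1333 − 56.0667 = 7.0666 ≈ 7.1.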